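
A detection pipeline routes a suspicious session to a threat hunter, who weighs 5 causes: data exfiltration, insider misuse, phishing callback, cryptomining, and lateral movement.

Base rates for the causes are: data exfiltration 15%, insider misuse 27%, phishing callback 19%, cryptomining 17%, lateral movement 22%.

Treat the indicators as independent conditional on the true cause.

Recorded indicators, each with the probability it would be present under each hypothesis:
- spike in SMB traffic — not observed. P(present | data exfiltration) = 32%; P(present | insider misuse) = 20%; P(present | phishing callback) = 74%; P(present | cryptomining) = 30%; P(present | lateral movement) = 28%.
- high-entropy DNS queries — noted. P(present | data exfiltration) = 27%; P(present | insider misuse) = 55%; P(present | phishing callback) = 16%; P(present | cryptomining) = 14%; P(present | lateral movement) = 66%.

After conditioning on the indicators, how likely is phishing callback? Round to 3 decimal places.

Multiply each prior by the joint likelihood of the indicator pattern (using 1 − P(present | H) for each absent indicator):
  data exfiltration: 0.15 × (1 − 0.32) × 0.27 = 0.02754
  insider misuse: 0.27 × (1 − 0.20) × 0.55 = 0.1188
  phishing callback: 0.19 × (1 − 0.74) × 0.16 = 0.007904
  cryptomining: 0.17 × (1 − 0.30) × 0.14 = 0.01666
  lateral movement: 0.22 × (1 − 0.28) × 0.66 = 0.10454
The unnormalized weights sum to 0.27545.
P(phishing callback | evidence) = 0.007904 / 0.27545 ≈ 0.029.

0.029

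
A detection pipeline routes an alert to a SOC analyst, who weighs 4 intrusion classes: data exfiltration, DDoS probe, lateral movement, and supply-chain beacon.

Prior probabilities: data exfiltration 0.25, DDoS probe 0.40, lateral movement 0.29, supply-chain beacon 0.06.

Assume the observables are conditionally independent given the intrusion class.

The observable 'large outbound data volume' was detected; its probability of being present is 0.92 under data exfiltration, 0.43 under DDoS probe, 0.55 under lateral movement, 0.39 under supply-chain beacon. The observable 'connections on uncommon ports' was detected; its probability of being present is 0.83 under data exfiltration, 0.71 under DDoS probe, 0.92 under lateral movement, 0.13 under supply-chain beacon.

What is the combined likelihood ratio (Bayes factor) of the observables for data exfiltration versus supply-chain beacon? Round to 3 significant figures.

15.1

Joint likelihood of the observable pattern under each hypothesis:
  data exfiltration: 0.92 × 0.83 = 0.7636
  supply-chain beacon: 0.39 × 0.13 = 0.0507
Bayes factor = 0.7636 / 0.0507 ≈ 15.1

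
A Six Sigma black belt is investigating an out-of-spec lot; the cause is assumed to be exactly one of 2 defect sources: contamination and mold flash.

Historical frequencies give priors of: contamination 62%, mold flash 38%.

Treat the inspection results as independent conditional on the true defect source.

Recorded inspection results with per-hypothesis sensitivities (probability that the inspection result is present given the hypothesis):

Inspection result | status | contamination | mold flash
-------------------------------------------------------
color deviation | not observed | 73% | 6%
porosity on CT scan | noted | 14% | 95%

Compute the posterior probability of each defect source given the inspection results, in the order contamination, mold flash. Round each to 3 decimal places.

By Bayes' rule with conditional independence, the unnormalized weight for each hypothesis is prior × ∏ likelihoods (using 1 − P(present | H) for each absent inspection result):
  contamination: 0.62 × (1 − 0.73) × 0.14 = 0.023436
  mold flash: 0.38 × (1 − 0.06) × 0.95 = 0.33934
The unnormalized weights sum to 0.36278.
P(contamination | evidence) = 0.023436 / 0.36278 ≈ 0.065
P(mold flash | evidence) = 0.33934 / 0.36278 ≈ 0.935

0.065, 0.935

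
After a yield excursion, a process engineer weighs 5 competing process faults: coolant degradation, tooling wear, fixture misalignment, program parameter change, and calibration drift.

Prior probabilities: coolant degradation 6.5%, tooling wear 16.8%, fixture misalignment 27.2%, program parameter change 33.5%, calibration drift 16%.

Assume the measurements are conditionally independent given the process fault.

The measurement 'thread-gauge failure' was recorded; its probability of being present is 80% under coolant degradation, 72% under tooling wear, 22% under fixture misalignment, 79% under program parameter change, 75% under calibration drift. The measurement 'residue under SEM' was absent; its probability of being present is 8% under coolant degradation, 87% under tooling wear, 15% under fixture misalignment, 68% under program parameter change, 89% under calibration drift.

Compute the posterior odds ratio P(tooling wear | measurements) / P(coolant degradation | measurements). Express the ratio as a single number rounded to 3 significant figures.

Posterior odds equal prior odds times the likelihood ratio; only the two competing hypotheses matter (using 1 − P(present | H) for each absent measurement).
  tooling wear: 0.168 × 0.72 × (1 − 0.87) = 0.015725
  coolant degradation: 0.065 × 0.80 × (1 − 0.08) = 0.04784
Posterior odds = 0.015725 / 0.04784 ≈ 0.329.

0.329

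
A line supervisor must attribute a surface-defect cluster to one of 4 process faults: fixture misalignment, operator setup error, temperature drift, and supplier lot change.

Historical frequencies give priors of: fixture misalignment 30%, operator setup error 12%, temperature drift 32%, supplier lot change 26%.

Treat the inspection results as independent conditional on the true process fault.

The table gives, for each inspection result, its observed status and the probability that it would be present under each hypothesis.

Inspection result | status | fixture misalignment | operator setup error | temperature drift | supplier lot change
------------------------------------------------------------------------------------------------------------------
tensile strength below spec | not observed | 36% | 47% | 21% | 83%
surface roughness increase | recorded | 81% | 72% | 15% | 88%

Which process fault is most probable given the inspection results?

By Bayes' rule with conditional independence, the unnormalized weight for each hypothesis is prior × ∏ likelihoods (using 1 − P(present | H) for each absent inspection result):
  fixture misalignment: 0.30 × (1 − 0.36) × 0.81 = 0.15552
  operator setup error: 0.12 × (1 − 0.47) × 0.72 = 0.045792
  temperature drift: 0.32 × (1 − 0.21) × 0.15 = 0.03792
  supplier lot change: 0.26 × (1 − 0.83) × 0.88 = 0.038896
Normalizing constant Z = 0.15552 + 0.045792 + 0.03792 + 0.038896 = 0.27813.
P(fixture misalignment | evidence) ≈ 0.15552 / 0.27813 ≈ 0.559
P(operator setup error | evidence) ≈ 0.045792 / 0.27813 ≈ 0.165
P(temperature drift | evidence) ≈ 0.03792 / 0.27813 ≈ 0.136
P(supplier lot change | evidence) ≈ 0.038896 / 0.27813 ≈ 0.140
The largest is 0.559, so fixture misalignment is most probable.

fixture misalignment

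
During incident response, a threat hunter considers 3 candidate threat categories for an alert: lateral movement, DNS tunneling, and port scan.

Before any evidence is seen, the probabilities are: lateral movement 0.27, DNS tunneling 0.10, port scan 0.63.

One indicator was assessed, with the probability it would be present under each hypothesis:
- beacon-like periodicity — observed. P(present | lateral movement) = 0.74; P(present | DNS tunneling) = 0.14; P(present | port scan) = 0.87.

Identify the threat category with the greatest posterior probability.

port scan

For each hypothesis, the unnormalized posterior weight is prior × likelihood:
  lateral movement: 0.27 × 0.74 = 0.1998
  DNS tunneling: 0.10 × 0.14 = 0.014
  port scan: 0.63 × 0.87 = 0.5481
Marginal likelihood of the evidence = 0.7619.
P(lateral movement | evidence) ≈ 0.1998 / 0.7619 ≈ 0.262
P(DNS tunneling | evidence) ≈ 0.014 / 0.7619 ≈ 0.018
P(port scan | evidence) ≈ 0.5481 / 0.7619 ≈ 0.719
The largest is 0.719, so port scan is most probable.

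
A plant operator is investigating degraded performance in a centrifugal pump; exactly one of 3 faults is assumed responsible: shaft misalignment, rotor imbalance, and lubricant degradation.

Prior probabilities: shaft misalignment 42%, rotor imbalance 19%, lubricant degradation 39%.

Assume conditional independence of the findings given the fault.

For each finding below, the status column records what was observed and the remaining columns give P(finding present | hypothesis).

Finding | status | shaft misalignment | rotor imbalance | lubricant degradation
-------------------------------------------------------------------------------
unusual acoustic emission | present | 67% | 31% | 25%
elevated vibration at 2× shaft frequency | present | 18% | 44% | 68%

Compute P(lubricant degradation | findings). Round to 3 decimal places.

0.464

For each hypothesis, the unnormalized posterior weight is prior × product of the finding likelihoods:
  shaft misalignment: 0.42 × 0.67 × 0.18 = 0.050652
  rotor imbalance: 0.19 × 0.31 × 0.44 = 0.025916
  lubricant degradation: 0.39 × 0.25 × 0.68 = 0.0663
Marginal likelihood of the evidence = 0.14287.
P(lubricant degradation | evidence) = 0.0663 / 0.14287 ≈ 0.464.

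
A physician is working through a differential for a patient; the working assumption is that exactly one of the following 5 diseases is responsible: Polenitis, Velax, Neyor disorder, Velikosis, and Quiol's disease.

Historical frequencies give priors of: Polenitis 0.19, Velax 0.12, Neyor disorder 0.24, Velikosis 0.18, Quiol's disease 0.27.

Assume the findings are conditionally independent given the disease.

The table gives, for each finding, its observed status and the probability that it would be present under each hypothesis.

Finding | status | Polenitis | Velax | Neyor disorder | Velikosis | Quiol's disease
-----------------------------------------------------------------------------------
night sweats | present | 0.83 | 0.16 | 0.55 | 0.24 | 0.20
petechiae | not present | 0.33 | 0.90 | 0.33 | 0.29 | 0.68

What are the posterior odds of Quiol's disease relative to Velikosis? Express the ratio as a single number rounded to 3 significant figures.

0.563

Posterior odds equal prior odds times the likelihood ratio; only the two competing hypotheses matter (using 1 − P(present | H) for each absent finding).
  Quiol's disease: 0.27 × 0.20 × (1 − 0.68) = 0.01728
  Velikosis: 0.18 × 0.24 × (1 − 0.29) = 0.030672
Posterior odds = 0.01728 / 0.030672 ≈ 0.563.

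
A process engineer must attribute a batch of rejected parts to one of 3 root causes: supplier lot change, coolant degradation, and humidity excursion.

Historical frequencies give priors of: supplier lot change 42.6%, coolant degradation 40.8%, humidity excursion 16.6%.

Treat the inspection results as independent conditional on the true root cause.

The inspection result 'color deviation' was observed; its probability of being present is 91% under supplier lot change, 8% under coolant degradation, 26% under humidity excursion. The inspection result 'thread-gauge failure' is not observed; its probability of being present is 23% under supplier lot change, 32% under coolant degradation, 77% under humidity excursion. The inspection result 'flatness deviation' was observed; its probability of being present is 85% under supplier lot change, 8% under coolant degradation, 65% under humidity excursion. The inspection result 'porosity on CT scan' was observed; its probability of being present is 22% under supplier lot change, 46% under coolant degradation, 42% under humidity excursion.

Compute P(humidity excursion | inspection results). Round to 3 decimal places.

0.046

Multiply each prior by the joint likelihood of the inspection result pattern (using 1 − P(present | H) for each absent inspection result):
  supplier lot change: 0.426 × 0.91 × (1 − 0.23) × 0.85 × 0.22 = 0.055819
  coolant degradation: 0.408 × 0.08 × (1 − 0.32) × 0.08 × 0.46 = 0.00081678
  humidity excursion: 0.166 × 0.26 × (1 − 0.77) × 0.65 × 0.42 = 0.00271
Normalizing constant Z = 0.055819 + 0.00081678 + 0.00271 = 0.059346.
P(humidity excursion | evidence) = 0.00271 / 0.059346 ≈ 0.046.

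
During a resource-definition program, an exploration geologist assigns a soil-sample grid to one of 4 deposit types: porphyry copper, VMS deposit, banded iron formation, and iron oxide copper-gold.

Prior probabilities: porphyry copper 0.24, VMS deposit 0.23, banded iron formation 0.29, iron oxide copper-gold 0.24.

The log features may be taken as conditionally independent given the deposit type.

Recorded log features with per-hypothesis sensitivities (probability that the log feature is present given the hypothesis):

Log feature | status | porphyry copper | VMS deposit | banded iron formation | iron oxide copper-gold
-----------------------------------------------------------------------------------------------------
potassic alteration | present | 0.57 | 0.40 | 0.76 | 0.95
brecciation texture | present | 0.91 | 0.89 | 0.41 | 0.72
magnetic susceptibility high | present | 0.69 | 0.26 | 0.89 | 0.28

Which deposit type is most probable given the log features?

Multiply each prior by the joint likelihood of the log feature pattern:
  porphyry copper: 0.24 × 0.57 × 0.91 × 0.69 = 0.085897
  VMS deposit: 0.23 × 0.40 × 0.89 × 0.26 = 0.021289
  banded iron formation: 0.29 × 0.76 × 0.41 × 0.89 = 0.080424
  iron oxide copper-gold: 0.24 × 0.95 × 0.72 × 0.28 = 0.045965
Normalizing constant Z = 0.085897 + 0.021289 + 0.080424 + 0.045965 = 0.23357.
P(porphyry copper | evidence) ≈ 0.085897 / 0.23357 ≈ 0.368
P(VMS deposit | evidence) ≈ 0.021289 / 0.23357 ≈ 0.091
P(banded iron formation | evidence) ≈ 0.080424 / 0.23357 ≈ 0.344
P(iron oxide copper-gold | evidence) ≈ 0.045965 / 0.23357 ≈ 0.197
The largest is 0.368, so porphyry copper is most probable.

porphyry copper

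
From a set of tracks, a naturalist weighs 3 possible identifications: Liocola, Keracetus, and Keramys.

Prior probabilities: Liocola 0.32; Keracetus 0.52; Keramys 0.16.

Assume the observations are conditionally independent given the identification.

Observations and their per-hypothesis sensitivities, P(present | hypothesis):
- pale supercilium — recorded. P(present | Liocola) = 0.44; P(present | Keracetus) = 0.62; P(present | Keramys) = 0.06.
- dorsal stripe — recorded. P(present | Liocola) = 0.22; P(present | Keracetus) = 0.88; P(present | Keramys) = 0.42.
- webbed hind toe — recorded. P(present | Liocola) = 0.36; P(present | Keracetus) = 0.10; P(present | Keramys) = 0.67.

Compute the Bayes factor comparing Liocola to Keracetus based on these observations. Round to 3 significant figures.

Joint likelihood of the evidence pattern under each hypothesis:
  Liocola: 0.44 × 0.22 × 0.36 = 0.034848
  Keracetus: 0.62 × 0.88 × 0.10 = 0.05456
Bayes factor = 0.034848 / 0.05456 ≈ 0.639

0.639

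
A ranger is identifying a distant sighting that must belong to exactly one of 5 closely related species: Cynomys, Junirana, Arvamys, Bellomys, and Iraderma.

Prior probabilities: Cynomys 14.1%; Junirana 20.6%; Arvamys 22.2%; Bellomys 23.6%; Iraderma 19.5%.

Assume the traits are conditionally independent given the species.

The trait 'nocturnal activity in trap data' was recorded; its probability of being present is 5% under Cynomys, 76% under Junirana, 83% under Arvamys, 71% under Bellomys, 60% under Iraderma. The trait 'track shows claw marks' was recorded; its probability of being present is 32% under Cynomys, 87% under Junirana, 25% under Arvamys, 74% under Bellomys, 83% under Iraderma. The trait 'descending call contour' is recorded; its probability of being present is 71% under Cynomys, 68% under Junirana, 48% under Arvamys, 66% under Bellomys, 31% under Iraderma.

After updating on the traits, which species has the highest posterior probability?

Junirana

For each hypothesis, the unnormalized posterior weight is prior × product of the trait likelihoods:
  Cynomys: 0.141 × 0.05 × 0.32 × 0.71 = 0.0016018
  Junirana: 0.206 × 0.76 × 0.87 × 0.68 = 0.092621
  Arvamys: 0.222 × 0.83 × 0.25 × 0.48 = 0.022111
  Bellomys: 0.236 × 0.71 × 0.74 × 0.66 = 0.081836
  Iraderma: 0.195 × 0.60 × 0.83 × 0.31 = 0.030104
Normalizing constant Z = 0.0016018 + 0.092621 + 0.022111 + 0.081836 + 0.030104 = 0.22827.
P(Cynomys | evidence) ≈ 0.0016018 / 0.22827 ≈ 0.007
P(Junirana | evidence) ≈ 0.092621 / 0.22827 ≈ 0.406
P(Arvamys | evidence) ≈ 0.022111 / 0.22827 ≈ 0.097
P(Bellomys | evidence) ≈ 0.081836 / 0.22827 ≈ 0.358
P(Iraderma | evidence) ≈ 0.030104 / 0.22827 ≈ 0.132
The largest is 0.406, so Junirana is most probable.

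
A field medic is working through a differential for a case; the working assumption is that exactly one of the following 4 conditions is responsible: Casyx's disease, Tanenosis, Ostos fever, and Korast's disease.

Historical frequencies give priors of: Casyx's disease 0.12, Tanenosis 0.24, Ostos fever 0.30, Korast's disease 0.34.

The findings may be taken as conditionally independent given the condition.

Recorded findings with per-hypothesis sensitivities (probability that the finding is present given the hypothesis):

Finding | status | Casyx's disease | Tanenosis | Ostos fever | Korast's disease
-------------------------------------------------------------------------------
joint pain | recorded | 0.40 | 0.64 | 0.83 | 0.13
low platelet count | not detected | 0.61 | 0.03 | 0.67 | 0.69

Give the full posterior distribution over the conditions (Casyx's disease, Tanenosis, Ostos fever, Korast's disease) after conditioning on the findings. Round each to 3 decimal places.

0.071, 0.565, 0.312, 0.052

For each hypothesis, the unnormalized posterior weight is prior × product of the finding likelihoods (using 1 − P(present | H) for each absent finding):
  Casyx's disease: 0.12 × 0.40 × (1 − 0.61) = 0.01872
  Tanenosis: 0.24 × 0.64 × (1 − 0.03) = 0.14899
  Ostos fever: 0.30 × 0.83 × (1 − 0.67) = 0.08217
  Korast's disease: 0.34 × 0.13 × (1 − 0.69) = 0.013702
Normalizing constant Z = 0.01872 + 0.14899 + 0.08217 + 0.013702 = 0.26358.
P(Casyx's disease | evidence) = 0.01872 / 0.26358 ≈ 0.071
P(Tanenosis | evidence) = 0.14899 / 0.26358 ≈ 0.565
P(Ostos fever | evidence) = 0.08217 / 0.26358 ≈ 0.312
P(Korast's disease | evidence) = 0.013702 / 0.26358 ≈ 0.052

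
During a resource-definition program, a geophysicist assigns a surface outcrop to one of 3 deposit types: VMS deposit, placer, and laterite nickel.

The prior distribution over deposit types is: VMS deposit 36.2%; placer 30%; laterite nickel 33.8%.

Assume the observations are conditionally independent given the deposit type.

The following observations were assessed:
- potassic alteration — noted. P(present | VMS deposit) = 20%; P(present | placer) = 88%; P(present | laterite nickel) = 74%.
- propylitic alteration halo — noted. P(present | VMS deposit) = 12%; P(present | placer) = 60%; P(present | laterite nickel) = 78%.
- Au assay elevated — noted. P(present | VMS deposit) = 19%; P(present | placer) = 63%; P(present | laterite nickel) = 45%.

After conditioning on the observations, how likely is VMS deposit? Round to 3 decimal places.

0.009

By Bayes' rule with conditional independence, the unnormalized weight for each hypothesis is prior × ∏ likelihoods:
  VMS deposit: 0.362 × 0.20 × 0.12 × 0.19 = 0.0016507
  placer: 0.300 × 0.88 × 0.60 × 0.63 = 0.099792
  laterite nickel: 0.338 × 0.74 × 0.78 × 0.45 = 0.087792
The unnormalized weights sum to 0.18923.
P(VMS deposit | evidence) = 0.0016507 / 0.18923 ≈ 0.009.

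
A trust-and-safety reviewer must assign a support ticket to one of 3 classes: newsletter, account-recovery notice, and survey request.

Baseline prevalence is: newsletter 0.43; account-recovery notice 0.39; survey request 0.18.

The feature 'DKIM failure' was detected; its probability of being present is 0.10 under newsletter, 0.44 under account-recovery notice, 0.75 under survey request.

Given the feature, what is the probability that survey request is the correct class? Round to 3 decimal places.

By Bayes' rule, the unnormalized weight for each hypothesis is prior × likelihood:
  newsletter: 0.43 × 0.10 = 0.043
  account-recovery notice: 0.39 × 0.44 = 0.1716
  survey request: 0.18 × 0.75 = 0.135
Marginal likelihood of the evidence = 0.3496.
P(survey request | evidence) = 0.135 / 0.3496 ≈ 0.386.

0.386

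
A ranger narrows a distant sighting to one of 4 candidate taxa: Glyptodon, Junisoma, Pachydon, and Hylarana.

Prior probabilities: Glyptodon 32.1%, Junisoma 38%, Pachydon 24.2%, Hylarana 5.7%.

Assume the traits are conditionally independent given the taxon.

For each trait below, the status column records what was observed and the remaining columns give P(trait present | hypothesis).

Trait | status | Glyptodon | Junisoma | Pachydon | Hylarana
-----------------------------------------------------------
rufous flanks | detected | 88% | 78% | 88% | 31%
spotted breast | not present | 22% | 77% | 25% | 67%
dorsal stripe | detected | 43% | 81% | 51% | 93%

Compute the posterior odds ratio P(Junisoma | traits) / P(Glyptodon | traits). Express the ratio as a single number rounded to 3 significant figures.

Posterior odds equal prior odds times the likelihood ratio; only the two competing hypotheses matter (using 1 − P(present | H) for each absent trait).
  Junisoma: 0.380 × 0.78 × (1 − 0.77) × 0.81 = 0.055219
  Glyptodon: 0.321 × 0.88 × (1 − 0.22) × 0.43 = 0.094744
Posterior odds = 0.055219 / 0.094744 ≈ 0.583.

0.583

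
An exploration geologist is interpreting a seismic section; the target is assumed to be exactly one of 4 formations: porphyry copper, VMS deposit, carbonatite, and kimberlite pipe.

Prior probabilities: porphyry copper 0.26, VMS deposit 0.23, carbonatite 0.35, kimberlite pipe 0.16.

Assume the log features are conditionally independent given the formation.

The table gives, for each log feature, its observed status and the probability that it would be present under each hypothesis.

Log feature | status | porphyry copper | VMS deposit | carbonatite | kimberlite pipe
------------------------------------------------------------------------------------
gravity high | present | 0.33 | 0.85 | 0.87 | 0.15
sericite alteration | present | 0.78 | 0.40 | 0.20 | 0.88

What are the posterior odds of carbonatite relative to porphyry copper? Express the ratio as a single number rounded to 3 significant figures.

0.910

Posterior odds equal prior odds times the likelihood ratio; only the two competing hypotheses matter.
  carbonatite: 0.35 × 0.87 × 0.20 = 0.0609
  porphyry copper: 0.26 × 0.33 × 0.78 = 0.066924
Odds(carbonatite : porphyry copper) = 0.0609 / 0.066924 ≈ 0.910.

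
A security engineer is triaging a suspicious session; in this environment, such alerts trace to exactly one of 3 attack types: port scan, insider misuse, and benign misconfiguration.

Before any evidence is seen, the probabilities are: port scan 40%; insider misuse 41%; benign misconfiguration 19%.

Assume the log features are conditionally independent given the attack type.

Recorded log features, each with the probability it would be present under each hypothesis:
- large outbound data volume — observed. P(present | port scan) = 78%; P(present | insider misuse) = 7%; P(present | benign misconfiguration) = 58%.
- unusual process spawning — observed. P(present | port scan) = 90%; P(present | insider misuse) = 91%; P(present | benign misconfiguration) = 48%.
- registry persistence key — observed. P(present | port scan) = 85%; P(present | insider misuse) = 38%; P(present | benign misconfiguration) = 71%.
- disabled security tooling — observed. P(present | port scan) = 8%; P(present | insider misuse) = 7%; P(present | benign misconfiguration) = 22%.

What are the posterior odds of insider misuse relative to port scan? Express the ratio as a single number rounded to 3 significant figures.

0.0364

The normalizing constant cancels in an odds ratio, so compute prior × likelihood for the two hypotheses only:
  insider misuse: 0.41 × 0.07 × 0.91 × 0.38 × 0.07 = 0.00069471
  port scan: 0.40 × 0.78 × 0.90 × 0.85 × 0.08 = 0.019094
Odds(insider misuse : port scan) = 0.00069471 / 0.019094 ≈ 0.0364.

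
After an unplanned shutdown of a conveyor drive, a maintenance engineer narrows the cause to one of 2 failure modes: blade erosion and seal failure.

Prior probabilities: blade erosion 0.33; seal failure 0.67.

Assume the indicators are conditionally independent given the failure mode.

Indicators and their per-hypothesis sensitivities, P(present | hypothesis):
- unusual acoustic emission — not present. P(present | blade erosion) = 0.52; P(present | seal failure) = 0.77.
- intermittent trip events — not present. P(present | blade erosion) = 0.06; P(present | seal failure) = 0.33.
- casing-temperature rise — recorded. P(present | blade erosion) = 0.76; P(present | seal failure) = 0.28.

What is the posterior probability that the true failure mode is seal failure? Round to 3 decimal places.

0.203

For each hypothesis, the unnormalized posterior weight is prior × product of the indicator likelihoods (using 1 − P(present | H) for each absent indicator):
  blade erosion: 0.33 × (1 − 0.52) × (1 − 0.06) × 0.76 = 0.11316
  seal failure: 0.67 × (1 − 0.77) × (1 − 0.33) × 0.28 = 0.028909
The unnormalized weights sum to 0.14207.
P(seal failure | evidence) = 0.028909 / 0.14207 ≈ 0.203.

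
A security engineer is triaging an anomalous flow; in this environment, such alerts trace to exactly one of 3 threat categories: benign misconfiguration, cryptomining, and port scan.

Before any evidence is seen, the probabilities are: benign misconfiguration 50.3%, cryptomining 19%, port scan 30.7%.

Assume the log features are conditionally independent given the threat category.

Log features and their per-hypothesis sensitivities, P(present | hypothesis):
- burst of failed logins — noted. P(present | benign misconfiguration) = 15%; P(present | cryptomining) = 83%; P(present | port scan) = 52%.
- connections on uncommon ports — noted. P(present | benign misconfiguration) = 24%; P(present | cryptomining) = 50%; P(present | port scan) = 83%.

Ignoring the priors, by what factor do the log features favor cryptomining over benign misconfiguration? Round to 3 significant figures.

Take the product of per-log feature likelihoods under each hypothesis, then divide.
  cryptomining: 0.83 × 0.50 = 0.415
  benign misconfiguration: 0.15 × 0.24 = 0.036
Bayes factor = 0.415 / 0.036 ≈ 11.5

11.5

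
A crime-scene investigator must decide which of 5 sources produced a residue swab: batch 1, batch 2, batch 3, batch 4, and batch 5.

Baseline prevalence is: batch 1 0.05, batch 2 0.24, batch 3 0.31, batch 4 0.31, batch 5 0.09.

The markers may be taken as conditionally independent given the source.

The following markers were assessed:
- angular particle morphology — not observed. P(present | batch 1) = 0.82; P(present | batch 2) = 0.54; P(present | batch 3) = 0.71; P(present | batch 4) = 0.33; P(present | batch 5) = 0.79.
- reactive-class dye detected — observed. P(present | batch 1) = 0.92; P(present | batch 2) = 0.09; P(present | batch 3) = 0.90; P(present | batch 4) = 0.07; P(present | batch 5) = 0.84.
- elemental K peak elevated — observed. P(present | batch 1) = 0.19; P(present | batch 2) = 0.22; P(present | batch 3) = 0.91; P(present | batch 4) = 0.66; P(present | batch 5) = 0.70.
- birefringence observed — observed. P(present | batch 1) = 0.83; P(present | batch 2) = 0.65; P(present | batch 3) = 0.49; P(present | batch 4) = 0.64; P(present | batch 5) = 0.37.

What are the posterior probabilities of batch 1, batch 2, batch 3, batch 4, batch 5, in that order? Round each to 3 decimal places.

0.027, 0.029, 0.735, 0.125, 0.084

By Bayes' rule with conditional independence, the unnormalized weight for each hypothesis is prior × ∏ likelihoods (using 1 − P(present | H) for each absent marker):
  batch 1: 0.05 × (1 − 0.82) × 0.92 × 0.19 × 0.83 = 0.0013058
  batch 2: 0.24 × (1 − 0.54) × 0.09 × 0.22 × 0.65 = 0.0014208
  batch 3: 0.31 × (1 − 0.71) × 0.90 × 0.91 × 0.49 = 0.036078
  batch 4: 0.31 × (1 − 0.33) × 0.07 × 0.66 × 0.64 = 0.0061413
  batch 5: 0.09 × (1 − 0.79) × 0.84 × 0.70 × 0.37 = 0.0041119
Marginal likelihood of the evidence = 0.049058.
P(batch 1 | evidence) = 0.0013058 / 0.049058 ≈ 0.027
P(batch 2 | evidence) = 0.0014208 / 0.049058 ≈ 0.029
P(batch 3 | evidence) = 0.036078 / 0.049058 ≈ 0.735
P(batch 4 | evidence) = 0.0061413 / 0.049058 ≈ 0.125
P(batch 5 | evidence) = 0.0041119 / 0.049058 ≈ 0.084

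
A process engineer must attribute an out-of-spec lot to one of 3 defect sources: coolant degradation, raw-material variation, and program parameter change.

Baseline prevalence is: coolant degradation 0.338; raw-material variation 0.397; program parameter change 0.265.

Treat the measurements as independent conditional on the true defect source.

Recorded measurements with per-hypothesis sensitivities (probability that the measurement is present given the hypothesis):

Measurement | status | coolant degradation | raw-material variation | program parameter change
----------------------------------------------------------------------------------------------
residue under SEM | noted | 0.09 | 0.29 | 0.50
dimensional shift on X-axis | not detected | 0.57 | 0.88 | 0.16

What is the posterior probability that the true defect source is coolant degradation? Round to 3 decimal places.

Multiply each prior by the joint likelihood of the measurement pattern (using 1 − P(present | H) for each absent measurement):
  coolant degradation: 0.338 × 0.09 × (1 − 0.57) = 0.013081
  raw-material variation: 0.397 × 0.29 × (1 − 0.88) = 0.013816
  program parameter change: 0.265 × 0.50 × (1 − 0.16) = 0.1113
The unnormalized weights sum to 0.1382.
P(coolant degradation | evidence) = 0.013081 / 0.1382 ≈ 0.095.

0.095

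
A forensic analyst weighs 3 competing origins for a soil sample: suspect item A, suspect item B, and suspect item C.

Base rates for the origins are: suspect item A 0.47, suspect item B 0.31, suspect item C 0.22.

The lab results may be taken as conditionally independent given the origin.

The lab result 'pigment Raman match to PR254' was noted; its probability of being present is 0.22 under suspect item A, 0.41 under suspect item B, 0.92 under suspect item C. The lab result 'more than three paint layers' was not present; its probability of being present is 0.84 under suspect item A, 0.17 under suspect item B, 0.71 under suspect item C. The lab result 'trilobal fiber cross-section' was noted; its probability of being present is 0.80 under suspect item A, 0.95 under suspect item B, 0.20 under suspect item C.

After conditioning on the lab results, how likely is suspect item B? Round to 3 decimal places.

Multiply each prior by the joint likelihood of the lab result pattern (using 1 − P(present | H) for each absent lab result):
  suspect item A: 0.47 × 0.22 × (1 − 0.84) × 0.80 = 0.013235
  suspect item B: 0.31 × 0.41 × (1 − 0.17) × 0.95 = 0.10022
  suspect item C: 0.22 × 0.92 × (1 − 0.71) × 0.20 = 0.011739
Marginal likelihood of the evidence = 0.12519.
P(suspect item B | evidence) = 0.10022 / 0.12519 ≈ 0.801.

0.801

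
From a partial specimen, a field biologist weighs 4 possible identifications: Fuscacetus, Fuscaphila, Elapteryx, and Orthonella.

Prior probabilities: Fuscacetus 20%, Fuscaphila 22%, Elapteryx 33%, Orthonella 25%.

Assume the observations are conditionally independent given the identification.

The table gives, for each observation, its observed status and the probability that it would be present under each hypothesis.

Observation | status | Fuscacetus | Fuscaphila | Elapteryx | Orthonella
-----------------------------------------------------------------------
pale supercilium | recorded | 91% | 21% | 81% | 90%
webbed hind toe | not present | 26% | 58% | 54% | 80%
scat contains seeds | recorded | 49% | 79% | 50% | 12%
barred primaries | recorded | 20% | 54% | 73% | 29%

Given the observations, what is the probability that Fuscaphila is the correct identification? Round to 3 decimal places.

By Bayes' rule with conditional independence, the unnormalized weight for each hypothesis is prior × ∏ likelihoods (using 1 − P(present | H) for each absent observation):
  Fuscacetus: 0.20 × 0.91 × (1 − 0.26) × 0.49 × 0.20 = 0.013199
  Fuscaphila: 0.22 × 0.21 × (1 − 0.58) × 0.79 × 0.54 = 0.0082777
  Elapteryx: 0.33 × 0.81 × (1 − 0.54) × 0.50 × 0.73 = 0.04488
  Orthonella: 0.25 × 0.90 × (1 − 0.80) × 0.12 × 0.29 = 0.001566
The unnormalized weights sum to 0.067922.
P(Fuscaphila | evidence) = 0.0082777 / 0.067922 ≈ 0.122.

0.122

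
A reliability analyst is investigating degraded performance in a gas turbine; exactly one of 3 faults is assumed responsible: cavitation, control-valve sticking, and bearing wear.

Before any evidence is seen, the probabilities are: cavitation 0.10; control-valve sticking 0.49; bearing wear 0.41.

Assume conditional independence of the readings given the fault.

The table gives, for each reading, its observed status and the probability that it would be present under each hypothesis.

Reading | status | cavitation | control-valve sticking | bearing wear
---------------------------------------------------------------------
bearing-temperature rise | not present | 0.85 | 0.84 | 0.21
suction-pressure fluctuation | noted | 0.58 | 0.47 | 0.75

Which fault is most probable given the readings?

bearing wear

By Bayes' rule with conditional independence, the unnormalized weight for each hypothesis is prior × ∏ likelihoods (using 1 − P(present | H) for each absent reading):
  cavitation: 0.10 × (1 − 0.85) × 0.58 = 0.0087
  control-valve sticking: 0.49 × (1 − 0.84) × 0.47 = 0.036848
  bearing wear: 0.41 × (1 − 0.21) × 0.75 = 0.24293
The unnormalized weights sum to 0.28847.
P(cavitation | evidence) ≈ 0.0087 / 0.28847 ≈ 0.030
P(control-valve sticking | evidence) ≈ 0.036848 / 0.28847 ≈ 0.128
P(bearing wear | evidence) ≈ 0.24293 / 0.28847 ≈ 0.842
The largest is 0.842, so bearing wear is most probable.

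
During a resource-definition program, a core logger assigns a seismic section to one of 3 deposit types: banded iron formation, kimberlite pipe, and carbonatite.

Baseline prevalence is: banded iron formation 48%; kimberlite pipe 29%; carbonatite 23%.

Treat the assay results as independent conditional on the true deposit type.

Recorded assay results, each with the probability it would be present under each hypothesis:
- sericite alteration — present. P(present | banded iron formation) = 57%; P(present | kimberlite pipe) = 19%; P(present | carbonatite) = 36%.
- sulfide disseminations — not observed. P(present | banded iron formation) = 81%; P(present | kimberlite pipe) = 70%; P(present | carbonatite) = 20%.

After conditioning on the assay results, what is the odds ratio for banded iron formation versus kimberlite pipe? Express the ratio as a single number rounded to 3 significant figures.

Unnormalized posterior weight (prior times the assay result likelihoods) for each of the two hypotheses (using 1 − P(present | H) for each absent assay result):
  banded iron formation: 0.48 × 0.57 × (1 − 0.81) = 0.051984
  kimberlite pipe: 0.29 × 0.19 × (1 − 0.70) = 0.01653
Odds(banded iron formation : kimberlite pipe) = 0.051984 / 0.01653 ≈ 3.14.

3.14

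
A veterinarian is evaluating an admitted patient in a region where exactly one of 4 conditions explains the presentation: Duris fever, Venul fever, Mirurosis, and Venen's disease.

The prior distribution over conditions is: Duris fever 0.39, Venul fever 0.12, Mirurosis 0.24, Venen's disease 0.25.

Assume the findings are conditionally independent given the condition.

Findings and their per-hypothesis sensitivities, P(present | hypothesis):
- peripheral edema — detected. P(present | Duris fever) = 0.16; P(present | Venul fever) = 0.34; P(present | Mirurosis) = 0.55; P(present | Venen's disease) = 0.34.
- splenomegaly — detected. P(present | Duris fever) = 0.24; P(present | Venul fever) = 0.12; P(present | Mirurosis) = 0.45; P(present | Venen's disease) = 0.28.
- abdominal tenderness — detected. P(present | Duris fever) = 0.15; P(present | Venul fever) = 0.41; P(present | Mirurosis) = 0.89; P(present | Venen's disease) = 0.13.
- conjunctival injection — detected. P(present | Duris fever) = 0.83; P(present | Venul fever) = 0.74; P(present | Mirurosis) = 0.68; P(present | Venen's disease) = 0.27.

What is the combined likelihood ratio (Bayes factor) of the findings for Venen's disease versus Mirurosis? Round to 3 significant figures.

Joint likelihood of the evidence pattern under each hypothesis:
  Venen's disease: 0.34 × 0.28 × 0.13 × 0.27 = 0.0033415
  Mirurosis: 0.55 × 0.45 × 0.89 × 0.68 = 0.14979
Bayes factor = 0.0033415 / 0.14979 ≈ 0.0223

0.0223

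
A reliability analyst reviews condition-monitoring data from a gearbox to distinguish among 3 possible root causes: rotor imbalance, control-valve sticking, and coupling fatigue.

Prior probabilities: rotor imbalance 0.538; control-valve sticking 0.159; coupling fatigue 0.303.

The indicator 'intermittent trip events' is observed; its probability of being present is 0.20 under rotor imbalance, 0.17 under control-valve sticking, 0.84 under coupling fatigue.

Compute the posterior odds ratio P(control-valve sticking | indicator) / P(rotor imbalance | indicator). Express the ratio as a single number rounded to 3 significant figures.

Posterior odds equal prior odds times the likelihood ratio; only the two competing hypotheses matter.
  control-valve sticking: 0.159 × 0.17 = 0.02703
  rotor imbalance: 0.538 × 0.20 = 0.1076
Odds(control-valve sticking : rotor imbalance) = 0.02703 / 0.1076 ≈ 0.251.

0.251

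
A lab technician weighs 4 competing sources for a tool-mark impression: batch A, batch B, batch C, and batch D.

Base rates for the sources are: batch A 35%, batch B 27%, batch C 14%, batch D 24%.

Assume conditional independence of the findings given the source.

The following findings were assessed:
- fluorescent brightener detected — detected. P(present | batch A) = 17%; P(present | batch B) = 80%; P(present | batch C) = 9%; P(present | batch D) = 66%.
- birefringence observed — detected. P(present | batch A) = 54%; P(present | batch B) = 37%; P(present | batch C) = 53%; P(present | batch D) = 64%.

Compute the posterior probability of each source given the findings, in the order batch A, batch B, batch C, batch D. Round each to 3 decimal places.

0.146, 0.363, 0.030, 0.461

By Bayes' rule with conditional independence, the unnormalized weight for each hypothesis is prior × ∏ likelihoods:
  batch A: 0.35 × 0.17 × 0.54 = 0.03213
  batch B: 0.27 × 0.80 × 0.37 = 0.07992
  batch C: 0.14 × 0.09 × 0.53 = 0.006678
  batch D: 0.24 × 0.66 × 0.64 = 0.10138
Marginal likelihood of the evidence = 0.2201.
P(batch A | evidence) = 0.03213 / 0.2201 ≈ 0.146
P(batch B | evidence) = 0.07992 / 0.2201 ≈ 0.363
P(batch C | evidence) = 0.006678 / 0.2201 ≈ 0.030
P(batch D | evidence) = 0.10138 / 0.2201 ≈ 0.461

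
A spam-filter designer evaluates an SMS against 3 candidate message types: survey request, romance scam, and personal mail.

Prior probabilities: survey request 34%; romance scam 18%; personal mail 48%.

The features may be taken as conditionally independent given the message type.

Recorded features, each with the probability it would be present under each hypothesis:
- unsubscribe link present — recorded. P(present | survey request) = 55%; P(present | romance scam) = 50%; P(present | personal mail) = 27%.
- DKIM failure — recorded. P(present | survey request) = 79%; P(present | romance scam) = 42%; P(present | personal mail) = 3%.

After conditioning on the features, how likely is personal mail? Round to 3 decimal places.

0.021

For each hypothesis, the unnormalized posterior weight is prior × product of the feature likelihoods:
  survey request: 0.34 × 0.55 × 0.79 = 0.14773
  romance scam: 0.18 × 0.50 × 0.42 = 0.0378
  personal mail: 0.48 × 0.27 × 0.03 = 0.003888
Normalizing constant Z = 0.14773 + 0.0378 + 0.003888 = 0.18942.
P(personal mail | evidence) = 0.003888 / 0.18942 ≈ 0.021.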